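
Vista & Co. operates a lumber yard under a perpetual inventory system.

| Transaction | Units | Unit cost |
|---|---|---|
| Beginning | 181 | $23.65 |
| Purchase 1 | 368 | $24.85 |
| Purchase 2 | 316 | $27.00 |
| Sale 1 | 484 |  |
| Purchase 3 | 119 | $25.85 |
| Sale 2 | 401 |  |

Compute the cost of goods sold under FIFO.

Sale 1 (484) [FIFO — oldest first]: 181 @ $23.65 + 303 @ $24.85 = $11,810.20
Sale 2 (401) [FIFO — oldest first]: 65 @ $24.85 + 316 @ $27.00 + 20 @ $25.85 = $10,664.25
Total COGS = $11,810.20 + $10,664.25 = $22,474.45
Ending inventory: 99 @ $25.85 = $2,559.15

COGS = $22,474.45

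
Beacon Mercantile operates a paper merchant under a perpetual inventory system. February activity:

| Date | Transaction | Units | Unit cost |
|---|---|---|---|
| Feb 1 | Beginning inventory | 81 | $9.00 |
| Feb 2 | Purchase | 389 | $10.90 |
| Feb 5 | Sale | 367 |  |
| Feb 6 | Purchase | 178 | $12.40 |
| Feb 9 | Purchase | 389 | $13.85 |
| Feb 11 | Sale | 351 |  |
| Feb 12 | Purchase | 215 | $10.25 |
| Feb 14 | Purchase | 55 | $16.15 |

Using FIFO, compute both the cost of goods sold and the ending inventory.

COGS = $8,145.80; ending inventory = $7,510.15

Feb 5, 367 sold [FIFO — oldest first]: 81 @ $9.00 + 286 @ $10.90 = $3,846.40
Feb 11, 351 sold [FIFO — oldest first]: 103 @ $10.90 + 178 @ $12.40 + 70 @ $13.85 = $4,299.40
Total COGS = $3,846.40 + $4,299.40 = $8,145.80
Ending inventory: 319 @ $13.85 + 215 @ $10.25 + 55 @ $16.15 = $7,510.15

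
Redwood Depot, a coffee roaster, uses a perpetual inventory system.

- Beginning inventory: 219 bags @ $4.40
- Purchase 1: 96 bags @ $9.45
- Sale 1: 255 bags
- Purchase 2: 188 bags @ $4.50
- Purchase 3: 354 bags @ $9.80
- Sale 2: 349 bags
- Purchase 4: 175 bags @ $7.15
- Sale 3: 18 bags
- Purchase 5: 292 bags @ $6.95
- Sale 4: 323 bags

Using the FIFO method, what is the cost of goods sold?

Sale 1 (255) [FIFO — oldest first]: 219 @ $4.40 + 36 @ $9.45 = $1,303.80
Sale 2 (349) [FIFO — oldest first]: 60 @ $9.45 + 188 @ $4.50 + 101 @ $9.80 = $2,402.80
Sale 3 (18) [FIFO — oldest first]: 18 @ $9.80 = $176.40
Sale 4 (323) [FIFO — oldest first]: 235 @ $9.80 + 88 @ $7.15 = $2,932.20
Total COGS = $1,303.80 + $2,402.80 + $176.40 + $2,932.20 = $6,815.20
Ending inventory: 87 @ $7.15 + 292 @ $6.95 = $2,651.45

COGS = $6,815.20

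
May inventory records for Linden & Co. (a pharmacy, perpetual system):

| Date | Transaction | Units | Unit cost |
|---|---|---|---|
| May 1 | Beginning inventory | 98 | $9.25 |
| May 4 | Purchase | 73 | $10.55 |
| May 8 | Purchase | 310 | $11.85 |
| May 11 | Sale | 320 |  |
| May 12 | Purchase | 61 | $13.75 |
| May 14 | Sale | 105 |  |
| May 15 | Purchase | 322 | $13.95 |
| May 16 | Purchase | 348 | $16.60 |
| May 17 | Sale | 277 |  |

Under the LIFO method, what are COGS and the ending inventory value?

May 11, 320 sold [LIFO — newest first]: 310 @ $11.85 + 10 @ $10.55 = $3,779.00
May 14, 105 sold [LIFO — newest first]: 61 @ $13.75 + 44 @ $10.55 = $1,302.95
May 17, 277 sold [LIFO — newest first]: 277 @ $16.60 = $4,598.20
Total COGS = $3,779.00 + $1,302.95 + $4,598.20 = $9,680.15
Ending inventory: 98 @ $9.25 + 19 @ $10.55 + 322 @ $13.95 + 71 @ $16.60 = $6,777.45

COGS = $9,680.15; ending inventory = $6,777.45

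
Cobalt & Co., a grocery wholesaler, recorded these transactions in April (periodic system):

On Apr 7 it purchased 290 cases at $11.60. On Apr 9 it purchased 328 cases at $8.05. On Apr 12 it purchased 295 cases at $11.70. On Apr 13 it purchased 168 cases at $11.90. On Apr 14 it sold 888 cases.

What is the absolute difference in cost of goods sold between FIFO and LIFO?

FIFO COGS: 290 @ $11.60 + 328 @ $8.05 + 270 @ $11.70 = $9,163.40
LIFO COGS: 168 @ $11.90 + 295 @ $11.70 + 328 @ $8.05 + 97 @ $11.60 = $9,216.30
Difference = |$9,163.40 − $9,216.30| = $52.90

$52.90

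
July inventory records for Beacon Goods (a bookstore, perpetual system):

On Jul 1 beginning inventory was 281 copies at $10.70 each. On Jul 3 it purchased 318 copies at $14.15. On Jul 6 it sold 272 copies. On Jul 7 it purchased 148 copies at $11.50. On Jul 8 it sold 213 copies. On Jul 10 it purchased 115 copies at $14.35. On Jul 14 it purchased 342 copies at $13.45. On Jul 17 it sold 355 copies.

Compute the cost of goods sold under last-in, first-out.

Jul 6, 272 sold [LIFO — newest first]: 272 @ $14.15 = $3,848.80
Jul 8, 213 sold [LIFO — newest first]: 148 @ $11.50 + 46 @ $14.15 + 19 @ $10.70 = $2,556.20
Jul 17, 355 sold [LIFO — newest first]: 342 @ $13.45 + 13 @ $14.35 = $4,786.45
Total COGS = $3,848.80 + $2,556.20 + $4,786.45 = $11,191.45
Ending inventory: 262 @ $10.70 + 102 @ $14.35 = $4,267.10

COGS = $11,191.45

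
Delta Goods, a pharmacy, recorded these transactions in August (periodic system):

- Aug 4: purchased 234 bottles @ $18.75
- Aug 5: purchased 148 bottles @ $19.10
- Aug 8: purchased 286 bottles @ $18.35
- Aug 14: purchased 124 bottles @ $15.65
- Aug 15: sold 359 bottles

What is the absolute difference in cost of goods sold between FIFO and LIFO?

$522.15

FIFO COGS: 234 @ $18.75 + 125 @ $19.10 = $6,775.00
LIFO COGS: 124 @ $15.65 + 235 @ $18.35 = $6,252.85
Difference = |$6,775.00 − $6,252.85| = $522.15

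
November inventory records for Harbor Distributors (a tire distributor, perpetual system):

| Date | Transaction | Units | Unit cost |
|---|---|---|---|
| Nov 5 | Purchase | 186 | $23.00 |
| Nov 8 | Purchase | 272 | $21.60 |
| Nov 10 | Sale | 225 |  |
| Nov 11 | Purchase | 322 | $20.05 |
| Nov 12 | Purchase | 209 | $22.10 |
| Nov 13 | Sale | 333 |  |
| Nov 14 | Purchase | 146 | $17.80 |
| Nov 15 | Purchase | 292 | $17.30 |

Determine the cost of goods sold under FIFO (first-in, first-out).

Nov 10, 225 sold [FIFO — oldest first]: 186 @ $23.00 + 39 @ $21.60 = $5,120.40
Nov 13, 333 sold [FIFO — oldest first]: 233 @ $21.60 + 100 @ $20.05 = $7,037.80
Total COGS = $5,120.40 + $7,037.80 = $12,158.20
Ending inventory: 222 @ $20.05 + 209 @ $22.10 + 146 @ $17.80 + 292 @ $17.30 = $16,720.40

COGS = $12,158.20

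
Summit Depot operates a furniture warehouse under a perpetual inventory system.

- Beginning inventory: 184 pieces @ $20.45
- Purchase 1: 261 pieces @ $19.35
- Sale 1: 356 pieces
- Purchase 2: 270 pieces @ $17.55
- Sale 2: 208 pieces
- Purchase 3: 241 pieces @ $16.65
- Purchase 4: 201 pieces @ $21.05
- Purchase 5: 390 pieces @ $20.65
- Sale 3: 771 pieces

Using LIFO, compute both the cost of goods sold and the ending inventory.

Sale 1 (356) [LIFO — newest first]: 261 @ $19.35 + 95 @ $20.45 = $6,993.10
Sale 2 (208) [LIFO — newest first]: 208 @ $17.55 = $3,650.40
Sale 3 (771) [LIFO — newest first]: 390 @ $20.65 + 201 @ $21.05 + 180 @ $16.65 = $15,281.55
Total COGS = $6,993.10 + $3,650.40 + $15,281.55 = $25,925.05
Ending inventory: 89 @ $20.45 + 62 @ $17.55 + 61 @ $16.65 = $3,923.80

COGS = $25,925.05; ending inventory = $3,923.80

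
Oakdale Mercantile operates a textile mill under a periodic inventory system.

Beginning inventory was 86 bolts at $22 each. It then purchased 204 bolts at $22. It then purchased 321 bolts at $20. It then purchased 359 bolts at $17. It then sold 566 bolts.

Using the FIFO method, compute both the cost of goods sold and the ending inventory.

COGS = $11,900; ending inventory = $7,003

Sale 1 (566) [FIFO — oldest first]: 86 @ $22 + 204 @ $22 + 276 @ $20 = $11,900
Ending inventory: 45 @ $20 + 359 @ $17 = $7,003
Check: goods available $18,903 = COGS $11,900 + ending $7,003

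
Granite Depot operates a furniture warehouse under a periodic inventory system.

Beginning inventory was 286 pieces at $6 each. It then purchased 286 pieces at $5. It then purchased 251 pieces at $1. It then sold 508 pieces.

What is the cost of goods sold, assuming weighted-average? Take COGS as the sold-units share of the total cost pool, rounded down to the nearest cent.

Sale 1, sell 508: 508/823 × $3,397.00 → $2,096.81
Ending inventory (cost pool remaining) = $1,300.19
Check: goods available $3,397.00 = COGS $2,096.81 + ending $1,300.19

COGS = $2,096.81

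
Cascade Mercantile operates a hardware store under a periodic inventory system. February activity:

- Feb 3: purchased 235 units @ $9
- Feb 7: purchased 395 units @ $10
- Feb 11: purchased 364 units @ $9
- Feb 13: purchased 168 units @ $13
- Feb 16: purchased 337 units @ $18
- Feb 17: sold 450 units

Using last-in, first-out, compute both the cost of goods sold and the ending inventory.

COGS = $7,535; ending inventory = $10,056

Feb 17, 450 sold [LIFO — newest first]: 337 @ $18 + 113 @ $13 = $7,535
Ending inventory: 235 @ $9 + 395 @ $10 + 364 @ $9 + 55 @ $13 = $10,056
Check: goods available $17,591 = COGS $7,535 + ending $10,056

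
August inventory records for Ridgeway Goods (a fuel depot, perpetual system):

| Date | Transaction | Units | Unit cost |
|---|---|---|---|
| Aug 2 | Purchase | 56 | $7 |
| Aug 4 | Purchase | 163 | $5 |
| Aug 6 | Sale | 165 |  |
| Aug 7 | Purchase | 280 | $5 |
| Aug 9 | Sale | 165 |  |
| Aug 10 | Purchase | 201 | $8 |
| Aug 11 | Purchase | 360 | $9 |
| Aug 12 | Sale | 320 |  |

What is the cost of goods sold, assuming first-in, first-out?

COGS = $3,815

Aug 6, 165 sold [FIFO — oldest first]: 56 @ $7 + 109 @ $5 = $937
Aug 9, 165 sold [FIFO — oldest first]: 54 @ $5 + 111 @ $5 = $825
Aug 12, 320 sold [FIFO — oldest first]: 169 @ $5 + 151 @ $8 = $2,053
Total COGS = $937 + $825 + $2,053 = $3,815
Ending inventory: 50 @ $8 + 360 @ $9 = $3,640
Check: goods available $7,455 = COGS $3,815 + ending $3,640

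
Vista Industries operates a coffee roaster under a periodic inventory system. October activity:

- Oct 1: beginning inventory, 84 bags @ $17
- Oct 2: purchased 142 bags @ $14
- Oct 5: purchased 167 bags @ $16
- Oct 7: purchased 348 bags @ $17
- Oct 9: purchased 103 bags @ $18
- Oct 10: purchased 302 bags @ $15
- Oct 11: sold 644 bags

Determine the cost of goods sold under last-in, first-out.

COGS = $10,447

Oct 11, 644 sold [LIFO — newest first]: 302 @ $15 + 103 @ $18 + 239 @ $17 = $10,447
Ending inventory: 84 @ $17 + 142 @ $14 + 167 @ $16 + 109 @ $17 = $7,941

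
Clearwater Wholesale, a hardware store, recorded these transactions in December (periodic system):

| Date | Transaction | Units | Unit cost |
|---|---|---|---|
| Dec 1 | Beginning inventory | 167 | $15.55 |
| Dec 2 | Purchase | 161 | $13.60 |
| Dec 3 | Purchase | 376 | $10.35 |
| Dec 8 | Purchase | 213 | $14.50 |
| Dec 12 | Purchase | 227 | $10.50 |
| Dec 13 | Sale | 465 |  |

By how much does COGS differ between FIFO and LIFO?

$473.65

FIFO COGS: 167 @ $15.55 + 161 @ $13.60 + 137 @ $10.35 = $6,204.40
LIFO COGS: 227 @ $10.50 + 213 @ $14.50 + 25 @ $10.35 = $5,730.75
Difference = |$6,204.40 − $5,730.75| = $473.65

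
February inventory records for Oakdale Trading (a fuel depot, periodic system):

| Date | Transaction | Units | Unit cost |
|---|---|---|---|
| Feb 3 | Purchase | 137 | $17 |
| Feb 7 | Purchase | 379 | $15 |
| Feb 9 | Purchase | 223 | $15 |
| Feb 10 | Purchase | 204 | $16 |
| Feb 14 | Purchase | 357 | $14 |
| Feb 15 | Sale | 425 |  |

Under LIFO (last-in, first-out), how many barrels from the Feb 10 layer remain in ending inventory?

Feb 15, 425 sold [LIFO — newest first]: 357 @ $14 + 68 @ $16 = $6,086
Ending inventory: 137 @ $17 + 379 @ $15 + 223 @ $15 + 136 @ $16 = $13,535
Check: goods available $19,621 = COGS $6,086 + ending $13,535

136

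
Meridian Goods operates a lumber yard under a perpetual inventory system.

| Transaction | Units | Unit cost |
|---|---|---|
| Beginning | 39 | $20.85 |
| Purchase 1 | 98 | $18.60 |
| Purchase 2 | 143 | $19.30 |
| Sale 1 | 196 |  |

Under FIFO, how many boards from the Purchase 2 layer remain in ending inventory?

84

Sale 1 (196) [FIFO — oldest first]: 39 @ $20.85 + 98 @ $18.60 + 59 @ $19.30 = $3,774.65
Ending inventory: 84 @ $19.30 = $1,621.20
Check: goods available $5,395.85 = COGS $3,774.65 + ending $1,621.20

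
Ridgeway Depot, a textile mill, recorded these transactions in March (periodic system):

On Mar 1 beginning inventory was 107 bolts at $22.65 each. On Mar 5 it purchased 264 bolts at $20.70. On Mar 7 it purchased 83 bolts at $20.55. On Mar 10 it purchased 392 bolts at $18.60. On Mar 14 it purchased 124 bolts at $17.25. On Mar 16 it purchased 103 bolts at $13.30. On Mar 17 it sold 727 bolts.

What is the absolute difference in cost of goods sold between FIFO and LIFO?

FIFO COGS: 107 @ $22.65 + 264 @ $20.70 + 83 @ $20.55 + 273 @ $18.60 = $14,671.80
LIFO COGS: 103 @ $13.30 + 124 @ $17.25 + 392 @ $18.60 + 83 @ $20.55 + 25 @ $20.70 = $13,023.25
Difference = |$14,671.80 − $13,023.25| = $1,648.55

$1,648.55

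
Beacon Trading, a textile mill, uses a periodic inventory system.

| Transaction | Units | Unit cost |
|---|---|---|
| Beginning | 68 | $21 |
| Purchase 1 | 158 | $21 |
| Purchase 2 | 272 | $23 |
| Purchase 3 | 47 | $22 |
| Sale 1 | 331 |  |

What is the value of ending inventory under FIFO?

Ending inventory = $4,875

Sale 1 (331) [FIFO — oldest first]: 68 @ $21 + 158 @ $21 + 105 @ $23 = $7,161
Ending inventory: 167 @ $23 + 47 @ $22 = $4,875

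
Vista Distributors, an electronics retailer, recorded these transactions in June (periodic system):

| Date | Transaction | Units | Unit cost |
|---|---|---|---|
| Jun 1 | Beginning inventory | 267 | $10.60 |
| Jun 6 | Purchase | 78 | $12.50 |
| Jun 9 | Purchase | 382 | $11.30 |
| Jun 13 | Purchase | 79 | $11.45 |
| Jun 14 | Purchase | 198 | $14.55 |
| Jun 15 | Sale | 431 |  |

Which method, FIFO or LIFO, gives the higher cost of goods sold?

LIFO

FIFO COGS: 267 @ $10.60 + 78 @ $12.50 + 86 @ $11.30 = $4,777.00
LIFO COGS: 198 @ $14.55 + 79 @ $11.45 + 154 @ $11.30 = $5,525.65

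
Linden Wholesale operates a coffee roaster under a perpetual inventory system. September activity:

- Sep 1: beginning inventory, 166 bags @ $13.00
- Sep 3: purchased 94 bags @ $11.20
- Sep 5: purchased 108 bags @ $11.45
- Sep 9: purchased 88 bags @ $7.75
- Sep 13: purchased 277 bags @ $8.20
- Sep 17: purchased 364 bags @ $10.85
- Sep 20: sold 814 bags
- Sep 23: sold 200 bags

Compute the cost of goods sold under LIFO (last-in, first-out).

Sep 20, 814 sold [LIFO — newest first]: 364 @ $10.85 + 277 @ $8.20 + 88 @ $7.75 + 85 @ $11.45 = $7,876.05
Sep 23, 200 sold [LIFO — newest first]: 23 @ $11.45 + 94 @ $11.20 + 83 @ $13.00 = $2,395.15
Total COGS = $7,876.05 + $2,395.15 = $10,271.20
Ending inventory: 83 @ $13.00 = $1,079.00

COGS = $10,271.20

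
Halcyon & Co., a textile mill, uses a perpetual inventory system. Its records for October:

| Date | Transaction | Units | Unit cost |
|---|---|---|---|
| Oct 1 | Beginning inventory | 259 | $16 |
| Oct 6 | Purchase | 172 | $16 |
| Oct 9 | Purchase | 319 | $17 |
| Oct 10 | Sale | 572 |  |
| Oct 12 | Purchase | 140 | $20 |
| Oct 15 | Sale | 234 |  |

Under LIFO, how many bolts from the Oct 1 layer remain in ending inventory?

84

Oct 10, 572 sold [LIFO — newest first]: 319 @ $17 + 172 @ $16 + 81 @ $16 = $9,471
Oct 15, 234 sold [LIFO — newest first]: 140 @ $20 + 94 @ $16 = $4,304
Total COGS = $9,471 + $4,304 = $13,775
Ending inventory: 84 @ $16 = $1,344
Check: goods available $15,119 = COGS $13,775 + ending $1,344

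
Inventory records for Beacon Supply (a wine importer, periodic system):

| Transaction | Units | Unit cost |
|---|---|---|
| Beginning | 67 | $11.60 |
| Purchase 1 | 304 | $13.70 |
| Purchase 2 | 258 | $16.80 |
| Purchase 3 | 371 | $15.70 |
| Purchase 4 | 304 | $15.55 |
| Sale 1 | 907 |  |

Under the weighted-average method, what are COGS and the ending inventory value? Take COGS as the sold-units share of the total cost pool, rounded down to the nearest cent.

COGS = $13,791.61; ending inventory = $6,036.69

Sale 1, sell 907: 907/1304 × $19,828.30 → $13,791.61
Ending inventory (cost pool remaining) = $6,036.69
Check: goods available $19,828.30 = COGS $13,791.61 + ending $6,036.69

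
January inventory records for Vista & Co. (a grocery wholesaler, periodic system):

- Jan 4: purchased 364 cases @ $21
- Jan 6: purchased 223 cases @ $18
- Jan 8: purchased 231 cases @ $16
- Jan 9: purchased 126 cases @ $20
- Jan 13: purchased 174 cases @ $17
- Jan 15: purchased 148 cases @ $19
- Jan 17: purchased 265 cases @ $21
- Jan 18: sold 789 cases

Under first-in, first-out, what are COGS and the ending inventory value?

Jan 18, 789 sold [FIFO — oldest first]: 364 @ $21 + 223 @ $18 + 202 @ $16 = $14,890
Ending inventory: 29 @ $16 + 126 @ $20 + 174 @ $17 + 148 @ $19 + 265 @ $21 = $14,319

COGS = $14,890; ending inventory = $14,319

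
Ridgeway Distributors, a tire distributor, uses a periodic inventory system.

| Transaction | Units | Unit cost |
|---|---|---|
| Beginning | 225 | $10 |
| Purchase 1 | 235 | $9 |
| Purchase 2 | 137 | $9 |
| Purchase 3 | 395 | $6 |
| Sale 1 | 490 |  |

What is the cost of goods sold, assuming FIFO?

COGS = $4,635

Sale 1 (490) [FIFO — oldest first]: 225 @ $10 + 235 @ $9 + 30 @ $9 = $4,635
Ending inventory: 107 @ $9 + 395 @ $6 = $3,333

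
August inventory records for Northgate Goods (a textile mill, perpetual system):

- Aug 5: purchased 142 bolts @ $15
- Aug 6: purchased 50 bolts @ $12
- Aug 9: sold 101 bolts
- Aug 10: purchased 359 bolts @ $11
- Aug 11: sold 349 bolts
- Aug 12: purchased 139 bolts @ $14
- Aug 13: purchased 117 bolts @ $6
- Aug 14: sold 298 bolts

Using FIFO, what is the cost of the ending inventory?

Aug 9, 101 sold [FIFO — oldest first]: 101 @ $15 = $1,515
Aug 11, 349 sold [FIFO — oldest first]: 41 @ $15 + 50 @ $12 + 258 @ $11 = $4,053
Aug 14, 298 sold [FIFO — oldest first]: 101 @ $11 + 139 @ $14 + 58 @ $6 = $3,405
Total COGS = $1,515 + $4,053 + $3,405 = $8,973
Ending inventory: 59 @ $6 = $354

Ending inventory = $354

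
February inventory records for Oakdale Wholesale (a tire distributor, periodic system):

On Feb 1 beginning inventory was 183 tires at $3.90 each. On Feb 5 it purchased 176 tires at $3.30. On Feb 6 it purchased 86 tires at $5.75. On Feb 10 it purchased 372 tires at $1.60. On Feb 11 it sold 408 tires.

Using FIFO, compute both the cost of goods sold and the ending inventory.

Feb 11, 408 sold [FIFO — oldest first]: 183 @ $3.90 + 176 @ $3.30 + 49 @ $5.75 = $1,576.25
Ending inventory: 37 @ $5.75 + 372 @ $1.60 = $807.95

COGS = $1,576.25; ending inventory = $807.95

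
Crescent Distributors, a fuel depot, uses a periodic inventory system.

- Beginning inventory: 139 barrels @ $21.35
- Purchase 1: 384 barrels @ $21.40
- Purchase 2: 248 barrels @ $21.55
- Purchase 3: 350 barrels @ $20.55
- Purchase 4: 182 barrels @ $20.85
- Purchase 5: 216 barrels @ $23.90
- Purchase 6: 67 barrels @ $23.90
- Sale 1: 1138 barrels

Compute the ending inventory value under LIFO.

Sale 1 (1138) [LIFO — newest first]: 67 @ $23.90 + 216 @ $23.90 + 182 @ $20.85 + 350 @ $20.55 + 248 @ $21.55 + 75 @ $21.40 = $24,700.30
Ending inventory: 139 @ $21.35 + 309 @ $21.40 = $9,580.25
Check: goods available $34,280.55 = COGS $24,700.30 + ending $9,580.25

Ending inventory = $9,580.25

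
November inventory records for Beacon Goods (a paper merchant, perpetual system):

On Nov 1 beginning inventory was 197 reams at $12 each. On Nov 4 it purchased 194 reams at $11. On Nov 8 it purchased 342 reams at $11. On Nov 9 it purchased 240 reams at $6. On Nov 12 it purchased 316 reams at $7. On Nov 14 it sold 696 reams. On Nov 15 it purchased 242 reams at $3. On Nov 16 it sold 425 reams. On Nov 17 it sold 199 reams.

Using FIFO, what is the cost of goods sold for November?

Nov 14, 696 sold [FIFO — oldest first]: 197 @ $12 + 194 @ $11 + 305 @ $11 = $7,853
Nov 16, 425 sold [FIFO — oldest first]: 37 @ $11 + 240 @ $6 + 148 @ $7 = $2,883
Nov 17, 199 sold [FIFO — oldest first]: 168 @ $7 + 31 @ $3 = $1,269
Total COGS = $7,853 + $2,883 + $1,269 = $12,005
Ending inventory: 211 @ $3 = $633
Check: goods available $12,638 = COGS $12,005 + ending $633

COGS = $12,005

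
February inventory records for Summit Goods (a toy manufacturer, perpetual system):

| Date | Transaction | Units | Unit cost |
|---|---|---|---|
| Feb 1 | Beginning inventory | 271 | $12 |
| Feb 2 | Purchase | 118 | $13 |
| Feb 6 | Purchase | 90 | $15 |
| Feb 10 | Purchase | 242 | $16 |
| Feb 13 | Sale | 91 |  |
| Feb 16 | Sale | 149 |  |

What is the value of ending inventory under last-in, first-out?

Feb 13, 91 sold [LIFO — newest first]: 91 @ $16 = $1,456
Feb 16, 149 sold [LIFO — newest first]: 149 @ $16 = $2,384
Total COGS = $1,456 + $2,384 = $3,840
Ending inventory: 271 @ $12 + 118 @ $13 + 90 @ $15 + 2 @ $16 = $6,168

Ending inventory = $6,168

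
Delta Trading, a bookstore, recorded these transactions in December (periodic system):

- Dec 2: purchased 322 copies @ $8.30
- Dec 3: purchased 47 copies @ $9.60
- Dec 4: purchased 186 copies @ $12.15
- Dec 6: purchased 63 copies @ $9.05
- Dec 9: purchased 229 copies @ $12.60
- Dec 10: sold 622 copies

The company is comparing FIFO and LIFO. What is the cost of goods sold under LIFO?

COGS = $6,971.75

FIFO COGS: 322 @ $8.30 + 47 @ $9.60 + 186 @ $12.15 + 63 @ $9.05 + 4 @ $12.60 = $6,004.25
LIFO COGS: 229 @ $12.60 + 63 @ $9.05 + 186 @ $12.15 + 47 @ $9.60 + 97 @ $8.30 = $6,971.75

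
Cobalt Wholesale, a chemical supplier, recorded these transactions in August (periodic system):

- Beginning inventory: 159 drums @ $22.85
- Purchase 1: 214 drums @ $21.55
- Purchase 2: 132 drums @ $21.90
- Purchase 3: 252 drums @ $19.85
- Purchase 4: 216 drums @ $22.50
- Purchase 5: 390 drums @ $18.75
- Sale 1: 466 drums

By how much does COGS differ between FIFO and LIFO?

FIFO COGS: 159 @ $22.85 + 214 @ $21.55 + 93 @ $21.90 = $10,281.55
LIFO COGS: 390 @ $18.75 + 76 @ $22.50 = $9,022.50
Difference = |$10,281.55 − $9,022.50| = $1,259.05

$1,259.05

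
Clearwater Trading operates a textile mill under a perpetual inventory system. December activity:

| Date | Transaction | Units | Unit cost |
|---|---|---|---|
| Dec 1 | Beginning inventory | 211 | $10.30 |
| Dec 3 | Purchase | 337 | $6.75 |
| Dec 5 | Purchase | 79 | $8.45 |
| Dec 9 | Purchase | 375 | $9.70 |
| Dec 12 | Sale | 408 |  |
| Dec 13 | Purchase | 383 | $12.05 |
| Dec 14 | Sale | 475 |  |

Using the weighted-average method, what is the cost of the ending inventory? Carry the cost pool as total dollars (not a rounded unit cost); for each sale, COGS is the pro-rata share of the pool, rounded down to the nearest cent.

After Dec 1: 211 on hand, pool $2,173.30 (≈ $10.3000 each)
After Dec 3: 548 on hand, pool $4,448.05 (≈ $8.1169 each)
After Dec 5: 627 on hand, pool $5,115.60 (≈ $8.1589 each)
After Dec 9: 1002 on hand, pool $8,753.10 (≈ $8.7356 each)
Dec 12, sell 408: 408/1002 × $8,753.10 → $3,564.13
After Dec 13: 977 on hand, pool $9,804.12 (≈ $10.0349 each)
Dec 14, sell 475: 475/977 × $9,804.12 → $4,766.58
Total COGS = $3,564.13 + $4,766.58 = $8,330.71
Ending inventory (cost pool remaining) = $5,037.54

Ending inventory = $5,037.54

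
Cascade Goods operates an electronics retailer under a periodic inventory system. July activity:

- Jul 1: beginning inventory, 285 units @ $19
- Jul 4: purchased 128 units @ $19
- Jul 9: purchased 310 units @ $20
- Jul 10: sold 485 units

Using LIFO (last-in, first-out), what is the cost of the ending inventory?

Jul 10, 485 sold [LIFO — newest first]: 310 @ $20 + 128 @ $19 + 47 @ $19 = $9,525
Ending inventory: 238 @ $19 = $4,522

Ending inventory = $4,522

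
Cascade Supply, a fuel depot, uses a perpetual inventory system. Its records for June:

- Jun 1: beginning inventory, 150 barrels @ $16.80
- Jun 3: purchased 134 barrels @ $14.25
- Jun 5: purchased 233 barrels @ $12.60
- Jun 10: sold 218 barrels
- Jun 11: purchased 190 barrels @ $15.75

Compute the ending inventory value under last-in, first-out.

Jun 10, 218 sold [LIFO — newest first]: 218 @ $12.60 = $2,746.80
Ending inventory: 150 @ $16.80 + 134 @ $14.25 + 15 @ $12.60 + 190 @ $15.75 = $7,611.00
Check: goods available $10,357.80 = COGS $2,746.80 + ending $7,611.00

Ending inventory = $7,611.00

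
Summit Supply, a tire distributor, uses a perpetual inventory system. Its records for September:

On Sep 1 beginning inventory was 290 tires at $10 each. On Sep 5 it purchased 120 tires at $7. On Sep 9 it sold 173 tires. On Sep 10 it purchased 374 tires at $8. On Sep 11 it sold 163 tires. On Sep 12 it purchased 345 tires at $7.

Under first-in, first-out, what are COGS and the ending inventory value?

COGS = $3,222; ending inventory = $5,925

Sep 9, 173 sold [FIFO — oldest first]: 173 @ $10 = $1,730
Sep 11, 163 sold [FIFO — oldest first]: 117 @ $10 + 46 @ $7 = $1,492
Total COGS = $1,730 + $1,492 = $3,222
Ending inventory: 74 @ $7 + 374 @ $8 + 345 @ $7 = $5,925
Check: goods available $9,147 = COGS $3,222 + ending $5,925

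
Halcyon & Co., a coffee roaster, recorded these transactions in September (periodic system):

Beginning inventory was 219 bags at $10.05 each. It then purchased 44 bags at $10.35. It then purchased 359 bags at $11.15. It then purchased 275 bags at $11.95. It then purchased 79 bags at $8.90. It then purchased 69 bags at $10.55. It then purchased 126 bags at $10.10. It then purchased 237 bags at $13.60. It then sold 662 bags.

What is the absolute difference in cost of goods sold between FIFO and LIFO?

FIFO COGS: 219 @ $10.05 + 44 @ $10.35 + 359 @ $11.15 + 40 @ $11.95 = $7,137.20
LIFO COGS: 237 @ $13.60 + 126 @ $10.10 + 69 @ $10.55 + 79 @ $8.90 + 151 @ $11.95 = $7,731.30
Difference = |$7,137.20 − $7,731.30| = $594.10

$594.10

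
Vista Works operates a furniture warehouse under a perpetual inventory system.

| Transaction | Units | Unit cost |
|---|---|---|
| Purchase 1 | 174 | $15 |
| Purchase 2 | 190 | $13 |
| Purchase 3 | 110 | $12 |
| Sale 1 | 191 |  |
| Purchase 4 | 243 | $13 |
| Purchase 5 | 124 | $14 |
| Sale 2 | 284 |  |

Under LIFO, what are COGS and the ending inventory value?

Sale 1 (191) [LIFO — newest first]: 110 @ $12 + 81 @ $13 = $2,373
Sale 2 (284) [LIFO — newest first]: 124 @ $14 + 160 @ $13 = $3,816
Total COGS = $2,373 + $3,816 = $6,189
Ending inventory: 174 @ $15 + 109 @ $13 + 83 @ $13 = $5,106
Check: goods available $11,295 = COGS $6,189 + ending $5,106

COGS = $6,189; ending inventory = $5,106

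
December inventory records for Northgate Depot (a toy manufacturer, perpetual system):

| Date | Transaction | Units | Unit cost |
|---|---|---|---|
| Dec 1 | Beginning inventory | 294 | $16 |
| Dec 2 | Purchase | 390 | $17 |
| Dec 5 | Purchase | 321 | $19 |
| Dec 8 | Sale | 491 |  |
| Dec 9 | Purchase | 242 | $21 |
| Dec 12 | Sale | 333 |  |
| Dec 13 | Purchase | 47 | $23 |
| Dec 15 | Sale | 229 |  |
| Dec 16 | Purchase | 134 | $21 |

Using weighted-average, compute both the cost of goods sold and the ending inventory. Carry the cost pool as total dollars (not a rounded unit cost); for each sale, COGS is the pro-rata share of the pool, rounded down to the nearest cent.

COGS = $19,025.60; ending inventory = $7,384.40

After Dec 1: 294 on hand, pool $4,704.00 (≈ $16.0000 each)
After Dec 2: 684 on hand, pool $11,334.00 (≈ $16.5702 each)
After Dec 5: 1005 on hand, pool $17,433.00 (≈ $17.3463 each)
Dec 8, sell 491: 491/1005 × $17,433.00 → $8,517.01
After Dec 9: 756 on hand, pool $13,997.99 (≈ $18.5159 each)
Dec 12, sell 333: 333/756 × $13,997.99 → $6,165.78
After Dec 13: 470 on hand, pool $8,913.21 (≈ $18.9643 each)
Dec 15, sell 229: 229/470 × $8,913.21 → $4,342.81
After Dec 16: 375 on hand, pool $7,384.40 (≈ $19.6917 each)
Total COGS = $8,517.01 + $6,165.78 + $4,342.81 = $19,025.60
Ending inventory (cost pool remaining) = $7,384.40
Check: goods available $26,410.00 = COGS $19,025.60 + ending $7,384.40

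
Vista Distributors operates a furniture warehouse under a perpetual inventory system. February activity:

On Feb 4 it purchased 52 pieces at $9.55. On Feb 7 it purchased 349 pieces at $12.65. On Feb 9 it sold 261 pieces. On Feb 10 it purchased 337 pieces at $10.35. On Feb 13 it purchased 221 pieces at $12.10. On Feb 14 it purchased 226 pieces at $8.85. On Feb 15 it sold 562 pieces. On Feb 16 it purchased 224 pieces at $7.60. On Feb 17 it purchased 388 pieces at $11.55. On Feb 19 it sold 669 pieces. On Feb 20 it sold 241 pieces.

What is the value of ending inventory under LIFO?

Feb 9, 261 sold [LIFO — newest first]: 261 @ $12.65 = $3,301.65
Feb 15, 562 sold [LIFO — newest first]: 226 @ $8.85 + 221 @ $12.10 + 115 @ $10.35 = $5,864.45
Feb 19, 669 sold [LIFO — newest first]: 388 @ $11.55 + 224 @ $7.60 + 57 @ $10.35 = $6,773.75
Feb 20, 241 sold [LIFO — newest first]: 165 @ $10.35 + 76 @ $12.65 = $2,669.15
Total COGS = $3,301.65 + $5,864.45 + $6,773.75 + $2,669.15 = $18,609.00
Ending inventory: 52 @ $9.55 + 12 @ $12.65 = $648.40
Check: goods available $19,257.40 = COGS $18,609.00 + ending $648.40

Ending inventory = $648.40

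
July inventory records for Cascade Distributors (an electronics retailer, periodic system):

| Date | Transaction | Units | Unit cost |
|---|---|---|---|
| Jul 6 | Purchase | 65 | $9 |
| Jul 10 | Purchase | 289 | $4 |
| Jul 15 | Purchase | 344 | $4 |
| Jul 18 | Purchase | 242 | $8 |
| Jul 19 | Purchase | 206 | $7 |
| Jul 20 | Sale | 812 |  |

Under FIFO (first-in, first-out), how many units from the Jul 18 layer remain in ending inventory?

Jul 20, 812 sold [FIFO — oldest first]: 65 @ $9 + 289 @ $4 + 344 @ $4 + 114 @ $8 = $4,029
Ending inventory: 128 @ $8 + 206 @ $7 = $2,466

128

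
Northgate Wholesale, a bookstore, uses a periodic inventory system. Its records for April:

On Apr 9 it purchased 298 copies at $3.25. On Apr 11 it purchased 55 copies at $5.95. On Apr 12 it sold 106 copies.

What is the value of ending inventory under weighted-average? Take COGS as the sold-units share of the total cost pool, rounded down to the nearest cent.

Apr 12, sell 106: 106/353 × $1,295.75 → $389.09
Ending inventory (cost pool remaining) = $906.66

Ending inventory = $906.66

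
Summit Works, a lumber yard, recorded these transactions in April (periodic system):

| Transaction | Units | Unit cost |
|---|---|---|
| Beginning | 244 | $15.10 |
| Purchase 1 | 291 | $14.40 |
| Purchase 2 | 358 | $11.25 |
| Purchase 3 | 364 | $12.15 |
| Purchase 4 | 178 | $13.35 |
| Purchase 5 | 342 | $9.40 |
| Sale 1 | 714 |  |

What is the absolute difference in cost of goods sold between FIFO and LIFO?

$1,940.35

FIFO COGS: 244 @ $15.10 + 291 @ $14.40 + 179 @ $11.25 = $9,888.55
LIFO COGS: 342 @ $9.40 + 178 @ $13.35 + 194 @ $12.15 = $7,948.20
Difference = |$9,888.55 − $7,948.20| = $1,940.35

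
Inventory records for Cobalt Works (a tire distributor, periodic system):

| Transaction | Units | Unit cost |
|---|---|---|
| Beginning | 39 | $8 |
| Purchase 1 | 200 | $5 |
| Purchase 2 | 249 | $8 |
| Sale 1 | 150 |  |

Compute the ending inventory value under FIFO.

Ending inventory = $2,437

Sale 1 (150) [FIFO — oldest first]: 39 @ $8 + 111 @ $5 = $867
Ending inventory: 89 @ $5 + 249 @ $8 = $2,437
Check: goods available $3,304 = COGS $867 + ending $2,437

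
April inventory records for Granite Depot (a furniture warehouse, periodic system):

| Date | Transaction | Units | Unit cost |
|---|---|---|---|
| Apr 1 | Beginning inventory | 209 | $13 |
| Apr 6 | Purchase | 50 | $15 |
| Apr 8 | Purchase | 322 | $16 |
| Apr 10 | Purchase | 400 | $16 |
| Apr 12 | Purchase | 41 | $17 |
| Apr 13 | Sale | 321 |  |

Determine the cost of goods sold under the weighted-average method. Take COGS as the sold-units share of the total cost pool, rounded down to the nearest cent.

COGS = $4,936.23

Apr 13, sell 321: 321/1022 × $15,716.00 → $4,936.23
Ending inventory (cost pool remaining) = $10,779.77
Check: goods available $15,716.00 = COGS $4,936.23 + ending $10,779.77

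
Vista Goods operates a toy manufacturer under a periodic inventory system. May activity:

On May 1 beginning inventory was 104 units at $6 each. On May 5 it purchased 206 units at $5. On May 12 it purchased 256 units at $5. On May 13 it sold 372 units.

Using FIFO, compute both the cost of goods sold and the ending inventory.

COGS = $1,964; ending inventory = $970

May 13, 372 sold [FIFO — oldest first]: 104 @ $6 + 206 @ $5 + 62 @ $5 = $1,964
Ending inventory: 194 @ $5 = $970
Check: goods available $2,934 = COGS $1,964 + ending $970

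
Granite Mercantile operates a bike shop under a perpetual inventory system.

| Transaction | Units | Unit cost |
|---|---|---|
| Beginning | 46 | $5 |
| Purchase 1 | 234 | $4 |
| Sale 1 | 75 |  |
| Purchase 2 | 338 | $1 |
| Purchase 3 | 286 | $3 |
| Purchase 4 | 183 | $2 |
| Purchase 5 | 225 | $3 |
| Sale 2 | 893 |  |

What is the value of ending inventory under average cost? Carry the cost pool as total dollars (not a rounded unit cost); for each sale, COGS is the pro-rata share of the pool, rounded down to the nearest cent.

After Beginning: 46 on hand, pool $230.00 (≈ $5.0000 each)
After Purchase 1: 280 on hand, pool $1,166.00 (≈ $4.1643 each)
Sale 1, sell 75: 75/280 × $1,166.00 → $312.32
After Purchase 2: 543 on hand, pool $1,191.68 (≈ $2.1946 each)
After Purchase 3: 829 on hand, pool $2,049.68 (≈ $2.4725 each)
After Purchase 4: 1012 on hand, pool $2,415.68 (≈ $2.3870 each)
After Purchase 5: 1237 on hand, pool $3,090.68 (≈ $2.4985 each)
Sale 2, sell 893: 893/1237 × $3,090.68 → $2,231.18
Total COGS = $312.32 + $2,231.18 = $2,543.50
Ending inventory (cost pool remaining) = $859.50

Ending inventory = $859.50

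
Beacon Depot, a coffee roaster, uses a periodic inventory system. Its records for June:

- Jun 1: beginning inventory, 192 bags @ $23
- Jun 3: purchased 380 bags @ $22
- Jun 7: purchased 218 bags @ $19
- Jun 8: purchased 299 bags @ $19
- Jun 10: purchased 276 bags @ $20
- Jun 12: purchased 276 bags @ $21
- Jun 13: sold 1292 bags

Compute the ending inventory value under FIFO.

Jun 13, 1292 sold [FIFO — oldest first]: 192 @ $23 + 380 @ $22 + 218 @ $19 + 299 @ $19 + 203 @ $20 = $26,659
Ending inventory: 73 @ $20 + 276 @ $21 = $7,256
Check: goods available $33,915 = COGS $26,659 + ending $7,256

Ending inventory = $7,256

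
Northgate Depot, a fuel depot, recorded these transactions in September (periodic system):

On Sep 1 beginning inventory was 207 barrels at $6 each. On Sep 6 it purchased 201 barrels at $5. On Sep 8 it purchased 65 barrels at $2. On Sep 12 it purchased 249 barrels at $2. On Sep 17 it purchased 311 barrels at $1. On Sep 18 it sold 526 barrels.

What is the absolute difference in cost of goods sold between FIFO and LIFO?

FIFO COGS: 207 @ $6 + 201 @ $5 + 65 @ $2 + 53 @ $2 = $2,483
LIFO COGS: 311 @ $1 + 215 @ $2 = $741
Difference = |$2,483 − $741| = $1,742

$1,742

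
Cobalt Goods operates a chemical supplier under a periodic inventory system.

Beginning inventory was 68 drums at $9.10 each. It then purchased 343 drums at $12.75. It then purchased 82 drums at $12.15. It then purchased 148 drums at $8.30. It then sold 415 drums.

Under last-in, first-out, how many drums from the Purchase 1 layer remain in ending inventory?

158

Sale 1 (415) [LIFO — newest first]: 148 @ $8.30 + 82 @ $12.15 + 185 @ $12.75 = $4,583.45
Ending inventory: 68 @ $9.10 + 158 @ $12.75 = $2,633.30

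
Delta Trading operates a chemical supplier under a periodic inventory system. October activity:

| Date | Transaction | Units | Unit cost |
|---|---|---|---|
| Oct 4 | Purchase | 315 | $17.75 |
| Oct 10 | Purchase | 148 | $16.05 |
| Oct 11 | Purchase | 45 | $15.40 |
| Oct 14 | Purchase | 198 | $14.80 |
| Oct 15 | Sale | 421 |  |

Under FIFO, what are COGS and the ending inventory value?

Oct 15, 421 sold [FIFO — oldest first]: 315 @ $17.75 + 106 @ $16.05 = $7,292.55
Ending inventory: 42 @ $16.05 + 45 @ $15.40 + 198 @ $14.80 = $4,297.50
Check: goods available $11,590.05 = COGS $7,292.55 + ending $4,297.50

COGS = $7,292.55; ending inventory = $4,297.50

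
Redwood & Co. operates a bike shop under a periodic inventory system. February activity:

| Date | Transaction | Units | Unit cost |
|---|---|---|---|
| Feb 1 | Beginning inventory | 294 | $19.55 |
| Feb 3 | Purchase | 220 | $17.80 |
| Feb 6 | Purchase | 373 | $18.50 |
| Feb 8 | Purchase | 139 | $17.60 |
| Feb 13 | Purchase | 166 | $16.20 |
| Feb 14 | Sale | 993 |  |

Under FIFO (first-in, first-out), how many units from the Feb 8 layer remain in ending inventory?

Feb 14, 993 sold [FIFO — oldest first]: 294 @ $19.55 + 220 @ $17.80 + 373 @ $18.50 + 106 @ $17.60 = $18,429.80
Ending inventory: 33 @ $17.60 + 166 @ $16.20 = $3,270.00
Check: goods available $21,699.80 = COGS $18,429.80 + ending $3,270.00

33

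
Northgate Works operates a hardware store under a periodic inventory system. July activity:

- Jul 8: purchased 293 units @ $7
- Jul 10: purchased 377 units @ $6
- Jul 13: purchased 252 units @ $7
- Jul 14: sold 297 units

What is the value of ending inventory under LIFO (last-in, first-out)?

Ending inventory = $4,043

Jul 14, 297 sold [LIFO — newest first]: 252 @ $7 + 45 @ $6 = $2,034
Ending inventory: 293 @ $7 + 332 @ $6 = $4,043
Check: goods available $6,077 = COGS $2,034 + ending $4,043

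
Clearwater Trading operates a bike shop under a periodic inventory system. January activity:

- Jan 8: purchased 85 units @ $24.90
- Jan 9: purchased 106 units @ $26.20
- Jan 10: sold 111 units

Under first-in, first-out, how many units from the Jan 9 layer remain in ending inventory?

Jan 10, 111 sold [FIFO — oldest first]: 85 @ $24.90 + 26 @ $26.20 = $2,797.70
Ending inventory: 80 @ $26.20 = $2,096.00

80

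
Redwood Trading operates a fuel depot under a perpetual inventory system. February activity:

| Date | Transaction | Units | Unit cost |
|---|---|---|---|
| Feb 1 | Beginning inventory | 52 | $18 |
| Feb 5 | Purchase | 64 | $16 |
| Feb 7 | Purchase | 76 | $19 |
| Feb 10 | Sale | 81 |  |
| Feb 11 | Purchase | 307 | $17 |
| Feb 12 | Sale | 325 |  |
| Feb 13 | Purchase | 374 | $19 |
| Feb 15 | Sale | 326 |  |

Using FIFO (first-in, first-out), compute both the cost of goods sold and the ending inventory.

COGS = $13,050; ending inventory = $2,679

Feb 10, 81 sold [FIFO — oldest first]: 52 @ $18 + 29 @ $16 = $1,400
Feb 12, 325 sold [FIFO — oldest first]: 35 @ $16 + 76 @ $19 + 214 @ $17 = $5,642
Feb 15, 326 sold [FIFO — oldest first]: 93 @ $17 + 233 @ $19 = $6,008
Total COGS = $1,400 + $5,642 + $6,008 = $13,050
Ending inventory: 141 @ $19 = $2,679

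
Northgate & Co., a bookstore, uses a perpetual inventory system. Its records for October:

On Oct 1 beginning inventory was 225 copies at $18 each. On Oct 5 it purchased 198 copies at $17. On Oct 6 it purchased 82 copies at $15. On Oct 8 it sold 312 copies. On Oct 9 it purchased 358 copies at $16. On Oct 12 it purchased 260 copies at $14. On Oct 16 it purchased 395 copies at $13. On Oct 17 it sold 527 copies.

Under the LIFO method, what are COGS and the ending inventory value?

Oct 8, 312 sold [LIFO — newest first]: 82 @ $15 + 198 @ $17 + 32 @ $18 = $5,172
Oct 17, 527 sold [LIFO — newest first]: 395 @ $13 + 132 @ $14 = $6,983
Total COGS = $5,172 + $6,983 = $12,155
Ending inventory: 193 @ $18 + 358 @ $16 + 128 @ $14 = $10,994

COGS = $12,155; ending inventory = $10,994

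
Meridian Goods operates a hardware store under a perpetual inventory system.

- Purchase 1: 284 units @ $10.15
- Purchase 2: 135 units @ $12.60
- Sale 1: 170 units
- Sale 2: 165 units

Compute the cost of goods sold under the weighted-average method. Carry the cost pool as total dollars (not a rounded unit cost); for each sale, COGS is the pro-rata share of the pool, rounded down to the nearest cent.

COGS = $3,664.69

After Purchase 1: 284 on hand, pool $2,882.60 (≈ $10.1500 each)
After Purchase 2: 419 on hand, pool $4,583.60 (≈ $10.9394 each)
Sale 1, sell 170: 170/419 × $4,583.60 → $1,859.69
Sale 2, sell 165: 165/249 × $2,723.91 → $1,805.00
Total COGS = $1,859.69 + $1,805.00 = $3,664.69
Ending inventory (cost pool remaining) = $918.91
Check: goods available $4,583.60 = COGS $3,664.69 + ending $918.91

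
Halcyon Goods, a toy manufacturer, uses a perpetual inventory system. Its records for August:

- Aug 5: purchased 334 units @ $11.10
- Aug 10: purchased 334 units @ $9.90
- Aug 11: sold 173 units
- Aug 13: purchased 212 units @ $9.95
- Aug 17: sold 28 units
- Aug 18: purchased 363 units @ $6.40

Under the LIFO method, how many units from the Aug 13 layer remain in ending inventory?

Aug 11, 173 sold [LIFO — newest first]: 173 @ $9.90 = $1,712.70
Aug 17, 28 sold [LIFO — newest first]: 28 @ $9.95 = $278.60
Total COGS = $1,712.70 + $278.60 = $1,991.30
Ending inventory: 334 @ $11.10 + 161 @ $9.90 + 184 @ $9.95 + 363 @ $6.40 = $9,455.30

184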